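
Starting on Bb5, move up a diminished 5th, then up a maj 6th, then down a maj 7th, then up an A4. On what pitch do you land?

Ab6

Bb5 up a diminished fifth → Fb6 (6 semitones).
Up a major sixth from Fb6: Db7 (9 semitones up).
A major seventh down from Db7 is Ebb6.
Ebb6 up an augmented fourth → Ab6 (6 semitones).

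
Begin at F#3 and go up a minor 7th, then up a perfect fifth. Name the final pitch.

F#3 up a minor seventh → E4 (10 semitones).
E4 up a perfect fifth → B4 (7 semitones).

B4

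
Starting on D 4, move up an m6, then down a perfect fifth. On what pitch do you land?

E flat 4

D4 up a minor sixth → Bb4 (8 semitones).
Bb4 down a perfect fifth → Eb4 (7 semitones).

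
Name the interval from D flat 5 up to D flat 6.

D to D is the same letter name, plus an octave: an octave.
The perfect octave spans 12 semitones, and Db5 to Db6 is exactly 12 semitones — so this is a perfect octave.

perfect octave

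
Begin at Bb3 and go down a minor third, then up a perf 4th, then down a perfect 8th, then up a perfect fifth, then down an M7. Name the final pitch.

A minor third down from Bb3 is G3.
A perfect fourth up from G3 is C4.
A perfect octave down from C4 is C3.
C3 up a perfect fifth → G3 (7 semitones).
G3 down a major seventh → Ab2 (11 semitones).

Ab2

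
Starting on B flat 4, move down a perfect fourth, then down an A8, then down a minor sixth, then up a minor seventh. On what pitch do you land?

A perfect fourth down from Bb4 is F4.
F4 down an augmented octave → Fb3 (13 semitones).
A minor sixth down from Fb3 is Ab2.
A minor seventh up from Ab2 is Gb3.

G flat 3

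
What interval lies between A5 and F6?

minor sixth

A to F spans six letter names (A-B-C-D-E-F), so the interval is some kind of sixth.
At 8 semitones, A5→F6 falls one short of a major sixth: minor.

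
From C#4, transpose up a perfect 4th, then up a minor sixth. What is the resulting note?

A perfect fourth up from C#4 is F#4.
A minor sixth up from F#4 is D5.

D5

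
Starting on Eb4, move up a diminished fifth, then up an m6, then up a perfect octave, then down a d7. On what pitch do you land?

Ab5

Eb4 up a diminished fifth → Bbb4 (6 semitones).
Up a minor sixth from Bbb4: Gbb5 (8 semitones up).
Up a perfect octave from Gbb5: Gbb6 (12 semitones up).
Gbb6 down a diminished seventh → Ab5 (9 semitones).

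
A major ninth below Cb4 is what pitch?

The ninth's letter: C down two letter names plus an octave → B.
A major ninth spans 14 semitones, so from Cb4 the target pitch is Bbb2.

Bbb2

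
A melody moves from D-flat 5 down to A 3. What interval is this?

d11

Descending from Db5 to A3 is the same interval as ascending A3 to Db5.
A to D spans four letter names (A-B-C-D), plus an octave: an eleventh.
A3 to Db5 spans 16 semitones — one semitone narrower than the perfect eleventh (17) — giving a diminished eleventh.
(Equivalently, a compound diminished fourth: a diminished fourth plus an octave.)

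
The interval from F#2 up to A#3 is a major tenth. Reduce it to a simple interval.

major third

Subtracting seven from the interval number removes an octave: 10 − 7 = 3.
Quality carries through unchanged, so the simple form is a major third.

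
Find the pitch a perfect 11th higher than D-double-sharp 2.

Four letters up from D (plus an octave) reaches G.
Moving 17 semitones up from D##2 (the size of a perfect eleventh) reaches G##3.

G-double-sharp 3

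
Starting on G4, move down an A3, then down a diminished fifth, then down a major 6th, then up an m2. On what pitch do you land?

Down an augmented third from G4: Ebb4 (5 semitones down).
Down a diminished fifth from Ebb4: Ab3 (6 semitones down).
A major sixth down from Ab3 is Cb3.
A minor second up from Cb3 is Dbb3.

Dbb3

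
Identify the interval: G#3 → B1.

major thirteenth

Descending from G#3 to B1 is the same interval as ascending B1 to G#3.
B to G spans six letter names (B-C-D-E-F-G), plus an octave: a thirteenth.
The major thirteenth spans 21 semitones, and B1 to G#3 is exactly 21 semitones — so this is a major thirteenth.
(Equivalently, a compound major sixth: a major sixth plus an octave.)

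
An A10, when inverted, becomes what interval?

First reduce the compound augmented tenth to its simple form, an augmented third.
Interval numbers invert to sum to nine: 3 + 6 = 9, so a third inverts to a sixth.
The quality also flips — augmented becomes diminished — giving a diminished sixth.

d6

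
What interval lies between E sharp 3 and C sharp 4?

m6

E to C spans six letter names (E-F-G-A-B-C) — that makes it a sixth of some quality.
At 8 semitones, E#3→C#4 falls one short of a major sixth: minor.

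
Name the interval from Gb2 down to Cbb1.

Descending from Gb2 to Cbb1 is the same interval as ascending Cbb1 to Gb2.
C to G spans five letter names (C-D-E-F-G), plus an octave — that makes it a twelfth of some quality.
The perfect twelfth is 19 semitones; here we have 20, one semitone wider: augmented.
(Equivalently, a compound augmented fifth: an augmented fifth plus an octave.)

augmented twelfth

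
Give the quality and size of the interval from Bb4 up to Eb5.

B to E spans four letter names (B-C-D-E), so the interval is some kind of fourth.
The perfect fourth spans 5 semitones, and Bb4 to Eb5 is exactly 5 semitones — so this is a perfect fourth.

P4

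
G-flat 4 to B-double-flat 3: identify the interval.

Descending from Gb4 to Bbb3 is the same interval as ascending Bbb3 to Gb4.
B to G spans six letter names (B-C-D-E-F-G), so the interval is some kind of sixth.
The major sixth spans 9 semitones, and Bbb3 to Gb4 is exactly 9 semitones — so this is a major sixth.

M6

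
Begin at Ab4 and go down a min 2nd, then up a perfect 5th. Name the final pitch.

Ab4 down a minor second → G4 (1 semitone).
G4 up a perfect fifth → D5 (7 semitones).

D5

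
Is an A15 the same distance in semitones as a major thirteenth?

No

25 semitones (augmented fifteenth) vs 21 semitones (major thirteenth): not equal.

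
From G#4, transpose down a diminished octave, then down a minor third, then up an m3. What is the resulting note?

A diminished octave down from G#4 is G##3.
Down a minor third from G##3: E##3 (3 semitones down).
A minor third up from E##3 is G##3.

G##3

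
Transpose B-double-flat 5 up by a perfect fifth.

Five letter names up from B: F.
Moving 7 semitones up from Bbb5 (the size of a perfect fifth) reaches Fb6.

F-flat 6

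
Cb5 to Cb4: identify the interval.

Descending from Cb5 to Cb4 is the same interval as ascending Cb4 to Cb5.
C to C is the same letter name, plus an octave — that makes it an octave of some quality.
Counting semitones, Cb4→Cb5 is 12, which is the perfect octave.

P8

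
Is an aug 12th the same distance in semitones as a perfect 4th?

No

20 semitones (augmented twelfth) vs 5 semitones (perfect fourth): not equal.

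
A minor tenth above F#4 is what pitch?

A5

Counting three letter names plus an octave up from F lands on A.
A minor tenth is 15 semitones; 15 semitones up from F#4 gives A5.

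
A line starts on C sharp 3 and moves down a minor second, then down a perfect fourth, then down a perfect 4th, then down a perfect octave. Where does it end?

C double-sharp 1

C#3 down a minor second → B#2 (1 semitone).
B#2 down a perfect fourth → F##2 (5 semitones).
A perfect fourth down from F##2 is C##2.
Down a perfect octave from C##2: C##1 (12 semitones down).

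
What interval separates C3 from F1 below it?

Descending from C3 to F1 is the same interval as ascending F1 to C3.
F to C spans five letter names (F-G-A-B-C), plus an octave: a twelfth.
Counting semitones, F1→C3 is 19, which is the perfect twelfth.
(Equivalently, a compound perfect fifth: a perfect fifth plus an octave.)

perfect 12th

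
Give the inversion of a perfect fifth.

Inverted interval numbers add to nine, so a fifth pairs with a fourth (5 + 4 = 9).
And perfect stays perfect under inversion, so we get a perfect fourth.

perfect fourth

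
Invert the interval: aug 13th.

First reduce the compound augmented thirteenth to its simple form, an augmented sixth.
Interval numbers invert to sum to nine: 6 + 3 = 9, so a sixth inverts to a third.
The quality also flips — augmented becomes diminished — giving a diminished third.

d3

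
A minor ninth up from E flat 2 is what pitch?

The ninth's letter: E up two letter names plus an octave → F.
A minor ninth spans 13 semitones, so from Eb2 the target pitch is Fb3.

F flat 3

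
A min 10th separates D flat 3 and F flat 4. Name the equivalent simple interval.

Subtracting seven from the interval number removes an octave: 10 − 7 = 3.
Quality carries through unchanged, so the simple form is a minor third.

minor third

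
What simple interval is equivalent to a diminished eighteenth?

diminished fourth

Subtracting seven from the interval number removes an octave: 18 − 14 = 4.
Quality carries through unchanged, so the simple form is a diminished fourth.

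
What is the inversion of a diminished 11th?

First reduce the compound diminished eleventh to its simple form, a diminished fourth.
Interval numbers invert to sum to nine: 4 + 5 = 9, so a fourth inverts to a fifth.
Quality inverts too: diminished becomes augmented. That makes the inversion an augmented fifth.

augmented fifth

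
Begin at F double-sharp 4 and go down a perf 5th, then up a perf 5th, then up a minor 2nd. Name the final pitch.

G sharp 4

A perfect fifth down from F##4 is B#3.
A perfect fifth up from B#3 is F##4.
F##4 up a minor second → G#4 (1 semitone).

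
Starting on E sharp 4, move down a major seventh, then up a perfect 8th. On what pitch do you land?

F sharp 4

E#4 down a major seventh → F#3 (11 semitones).
A perfect octave up from F#3 is F#4.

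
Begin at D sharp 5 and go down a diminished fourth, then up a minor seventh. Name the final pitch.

A diminished fourth down from D#5 is A##4.
Up a minor seventh from A##4: G##5 (10 semitones up).

G double-sharp 5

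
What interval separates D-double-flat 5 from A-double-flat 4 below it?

Descending from Dbb5 to Abb4 is the same interval as ascending Abb4 to Dbb5.
A to D spans four letter names (A-B-C-D), so the interval is some kind of fourth.
Counting semitones, Abb4→Dbb5 is 5, which is the perfect fourth.

perfect fourth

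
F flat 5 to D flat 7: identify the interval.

major 13th

F to D spans six letter names (F-G-A-B-C-D), plus an octave: a thirteenth.
Fb5 to Db7 is 21 semitones, matching the major thirteenth exactly, so the quality is major.
(Equivalently, a compound major sixth: a major sixth plus an octave.)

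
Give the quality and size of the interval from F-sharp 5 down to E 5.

Descending from F#5 to E5 is the same interval as ascending E5 to F#5.
E to F spans two letter names (E-F), so the interval is some kind of second.
The major second spans 2 semitones, and E5 to F#5 is exactly 2 semitones — so this is a major second.

major 2nd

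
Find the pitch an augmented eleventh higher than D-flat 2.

Counting four letter names plus an octave up from D lands on G.
An augmented eleventh is 18 semitones; 18 semitones up from Db2 gives G3.

G 3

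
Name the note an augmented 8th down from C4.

Cb3

For an octave the letter name doesn't change: still C, an octave down.
An augmented octave is 13 semitones; 13 semitones down from C4 gives Cb3.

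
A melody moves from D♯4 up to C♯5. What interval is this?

minor 7th

D to C spans seven letter names (D-E-F-G-A-B-C): a seventh.
A major seventh would be 11 semitones, but D#4 to C#5 is 10 — one semitone narrower, making it a minor seventh.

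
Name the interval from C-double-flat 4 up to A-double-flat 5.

M13

C to A spans six letter names (C-D-E-F-G-A), plus an octave, so the interval is some kind of thirteenth.
Counting semitones, Cbb4→Abb5 is 21, which is the major thirteenth.
(Equivalently, a compound major sixth: a major sixth plus an octave.)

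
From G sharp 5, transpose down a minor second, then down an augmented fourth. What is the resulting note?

Down a minor second from G#5: F##5 (1 semitone down).
An augmented fourth down from F##5 is C#5.

C sharp 5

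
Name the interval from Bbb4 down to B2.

Descending from Bbb4 to B2 is the same interval as ascending B2 to Bbb4.
B to B is the same letter name, plus 2 octaves, so the interval is some kind of fifteenth.
The perfect fifteenth is 24 semitones; here we have 22, two semitones narrower: doubly diminished.
(Equivalently, a compound doubly diminished octave: a doubly diminished octave plus an octave.)

doubly diminished fifteenth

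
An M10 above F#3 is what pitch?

Three letters up from F (plus an octave) reaches A.
A major tenth is 16 semitones; 16 semitones up from F#3 gives A#4.

A#4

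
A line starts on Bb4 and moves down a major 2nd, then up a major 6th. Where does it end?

A major second down from Bb4 is Ab4.
A major sixth up from Ab4 is F5.

F5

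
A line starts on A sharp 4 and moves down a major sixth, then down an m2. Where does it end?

A#4 down a major sixth → C#4 (9 semitones).
C#4 down a minor second → B#3 (1 semitone).

B sharp 3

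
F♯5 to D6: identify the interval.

minor sixth

F to D spans six letter names (F-G-A-B-C-D), so the interval is some kind of sixth.
At 8 semitones, F#5→D6 falls one short of a major sixth: minor.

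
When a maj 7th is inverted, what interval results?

minor second

Inverted interval numbers add to nine, so a seventh pairs with a second (7 + 2 = 9).
And major becomes minor under inversion, so we get a minor second.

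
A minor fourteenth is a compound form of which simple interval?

Each octave removed subtracts seven from the number: 14 − 7 = 7.
Quality carries through unchanged, so the simple form is a minor seventh.

minor 7th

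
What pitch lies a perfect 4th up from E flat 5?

A flat 5

Four letter names up from E: A.
A perfect fourth is 5 semitones; 5 semitones up from Eb5 gives Ab5.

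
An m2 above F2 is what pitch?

Gb2

Counting two letter names up from F lands on G.
A minor second spans 1 semitone, so from F2 the target pitch is Gb2.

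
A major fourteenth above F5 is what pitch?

The fourteenth's letter: F up seven letter names plus an octave → E.
A major fourteenth is 23 semitones; 23 semitones up from F5 gives E7.

E7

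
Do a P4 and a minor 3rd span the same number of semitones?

No

5 semitones (perfect fourth) vs 3 semitones (minor third): not equal.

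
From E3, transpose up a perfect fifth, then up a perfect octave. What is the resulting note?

A perfect fifth up from E3 is B3.
B3 up a perfect octave → B4 (12 semitones).

B4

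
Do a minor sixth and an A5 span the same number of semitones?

Both span 8 semitones: a minor sixth and an augmented fifth are the same chromatic distance.

Yes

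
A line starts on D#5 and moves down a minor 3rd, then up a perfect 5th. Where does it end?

Down a minor third from D#5: B#4 (3 semitones down).
Up a perfect fifth from B#4: F##5 (7 semitones up).

F##5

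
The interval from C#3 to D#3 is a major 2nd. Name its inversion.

minor 7th

Interval numbers invert to sum to nine: 2 + 7 = 9, so a second inverts to a seventh.
The quality also flips — major becomes minor — giving a minor seventh.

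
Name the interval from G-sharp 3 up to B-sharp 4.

M10

G to B spans three letter names (G-A-B), plus an octave: a tenth.
The major tenth spans 16 semitones, and G#3 to B#4 is exactly 16 semitones — so this is a major tenth.
(Equivalently, a compound major third: a major third plus an octave.)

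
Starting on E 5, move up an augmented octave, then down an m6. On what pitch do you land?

E5 up an augmented octave → E#6 (13 semitones).
E#6 down a minor sixth → G##5 (8 semitones).

G double-sharp 5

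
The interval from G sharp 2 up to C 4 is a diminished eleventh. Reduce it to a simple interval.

diminished 4th

Subtracting seven from the interval number removes an octave: 11 − 7 = 4.
Quality carries through unchanged, so the simple form is a diminished fourth.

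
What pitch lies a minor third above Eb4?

The third takes the letter from E up to G.
A minor third spans 3 semitones, so from Eb4 the target pitch is Gb4.

Gb4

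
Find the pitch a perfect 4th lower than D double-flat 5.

Four letter names down from D: A.
A perfect fourth spans 5 semitones, so from Dbb5 the target pitch is Abb4.

A double-flat 4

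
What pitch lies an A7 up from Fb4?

E5

The seventh takes the letter from F up to E.
An augmented seventh is 12 semitones; 12 semitones up from Fb4 gives E5.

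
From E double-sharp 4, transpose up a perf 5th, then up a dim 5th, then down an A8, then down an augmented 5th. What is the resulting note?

B flat 3

Up a perfect fifth from E##4: B##4 (7 semitones up).
Up a diminished fifth from B##4: F##5 (6 semitones up).
An augmented octave down from F##5 is F#4.
Down an augmented fifth from F#4: Bb3 (8 semitones down).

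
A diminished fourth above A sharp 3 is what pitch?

D 4

Counting four letter names up from A lands on D.
A diminished fourth spans 4 semitones, so from A#3 the target pitch is D4.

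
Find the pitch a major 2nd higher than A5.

B5

Counting two letter names up from A lands on B.
A major second is 2 semitones; 2 semitones up from A5 gives B5.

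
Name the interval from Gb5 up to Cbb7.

G to C spans four letter names (G-A-B-C), plus an octave — that makes it an eleventh of some quality.
The perfect eleventh is 17 semitones; here we have 16, one semitone narrower: diminished.
(Equivalently, a compound diminished fourth: a diminished fourth plus an octave.)

diminished eleventh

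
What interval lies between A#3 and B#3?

major second

A to B spans two letter names (A-B), so the interval is some kind of second.
The major second spans 2 semitones, and A#3 to B#3 is exactly 2 semitones — so this is a major second.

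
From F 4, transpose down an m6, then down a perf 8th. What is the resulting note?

Down a minor sixth from F4: A3 (8 semitones down).
A3 down a perfect octave → A2 (12 semitones).

A 2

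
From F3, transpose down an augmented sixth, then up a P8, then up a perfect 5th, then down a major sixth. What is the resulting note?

Down an augmented sixth from F3: Abb2 (10 semitones down).
A perfect octave up from Abb2 is Abb3.
A perfect fifth up from Abb3 is Ebb4.
A major sixth down from Ebb4 is Gbb3.

Gbb3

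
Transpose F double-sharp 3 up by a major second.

G double-sharp 3

The second takes the letter from F up to G.
A major second spans 2 semitones, so from F##3 the target pitch is G##3.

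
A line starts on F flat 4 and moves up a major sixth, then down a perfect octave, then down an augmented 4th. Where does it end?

Fb4 up a major sixth → Db5 (9 semitones).
A perfect octave down from Db5 is Db4.
Down an augmented fourth from Db4: Abb3 (6 semitones down).

A double-flat 3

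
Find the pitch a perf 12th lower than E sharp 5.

A sharp 3

Five letters down from E (plus an octave) reaches A.
A perfect twelfth is 19 semitones; 19 semitones down from E#5 gives A#3.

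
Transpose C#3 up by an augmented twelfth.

G##4

Counting five letter names plus an octave up from C lands on G.
An augmented twelfth is 20 semitones; 20 semitones up from C#3 gives G##4.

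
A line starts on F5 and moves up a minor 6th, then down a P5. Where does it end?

F5 up a minor sixth → Db6 (8 semitones).
Db6 down a perfect fifth → Gb5 (7 semitones).

Gb5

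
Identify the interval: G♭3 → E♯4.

G to E spans six letter names (G-A-B-C-D-E): a sixth.
A major sixth would be 9 semitones; Gb3 to E#4 is 11, two semitones wider, so the interval is doubly augmented.

doubly augmented sixth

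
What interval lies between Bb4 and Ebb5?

d4

B to E spans four letter names (B-C-D-E): a fourth.
A perfect fourth would be 5 semitones; Bb4 to Ebb5 is 4, one semitone narrower, so the interval is diminished.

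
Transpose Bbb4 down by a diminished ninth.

A3

Two letters down from B (plus an octave) reaches A.
Moving 12 semitones down from Bbb4 (the size of a diminished ninth) reaches A3.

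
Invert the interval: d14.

A2

First reduce the compound diminished fourteenth to its simple form, a diminished seventh.
The rule of nine gives the new number: 9 − 7 = 2, so a seventh becomes a second.
The quality also flips — diminished becomes augmented — giving an augmented second.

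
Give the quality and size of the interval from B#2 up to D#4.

m10

B to D spans three letter names (B-C-D), plus an octave: a tenth.
At 15 semitones, B#2→D#4 falls one short of a major tenth: minor.
(Equivalently, a compound minor third: a minor third plus an octave.)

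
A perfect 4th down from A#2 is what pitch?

Counting four letter names down from A lands on E.
Moving 5 semitones down from A#2 (the size of a perfect fourth) reaches E#2.

E#2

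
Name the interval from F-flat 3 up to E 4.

augmented seventh

F to E spans seven letter names (F-G-A-B-C-D-E) — that makes it a seventh of some quality.
A major seventh would be 11 semitones; Fb3 to E4 is 12, one semitone wider, so the interval is augmented.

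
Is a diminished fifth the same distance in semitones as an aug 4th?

A diminished fifth spans 6 semitones, and an augmented fourth also spans 6 semitones — they're enharmonic.

Yes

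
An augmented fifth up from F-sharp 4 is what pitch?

Five letter names up from F: C.
Moving 8 semitones up from F#4 (the size of an augmented fifth) reaches C##5.

C-double-sharp 5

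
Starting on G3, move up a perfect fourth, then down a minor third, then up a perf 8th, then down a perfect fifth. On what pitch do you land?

D4

Up a perfect fourth from G3: C4 (5 semitones up).
C4 down a minor third → A3 (3 semitones).
A3 up a perfect octave → A4 (12 semitones).
A4 down a perfect fifth → D4 (7 semitones).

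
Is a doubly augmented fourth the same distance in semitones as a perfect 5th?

Yes

A doubly augmented fourth spans 7 semitones, and a perfect fifth also spans 7 semitones — they're enharmonic.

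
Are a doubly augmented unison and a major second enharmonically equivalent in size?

Yes

A doubly augmented unison = 2 semitones = a major second; enharmonically equal.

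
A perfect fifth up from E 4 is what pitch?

B 4

Five letter names up from E: B.
A perfect fifth is 7 semitones; 7 semitones up from E4 gives B4.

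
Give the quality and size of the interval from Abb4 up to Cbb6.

minor 10th

A to C spans three letter names (A-B-C), plus an octave, so the interval is some kind of tenth.
At 15 semitones, Abb4→Cbb6 falls one short of a major tenth: minor.
(Equivalently, a compound minor third: a minor third plus an octave.)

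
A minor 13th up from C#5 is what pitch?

A6

Six letters up from C (plus an octave) reaches A.
Moving 20 semitones up from C#5 (the size of a minor thirteenth) reaches A6.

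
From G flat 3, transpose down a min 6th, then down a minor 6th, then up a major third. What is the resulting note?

F sharp 2

A minor sixth down from Gb3 is Bb2.
A minor sixth down from Bb2 is D2.
D2 up a major third → F#2 (4 semitones).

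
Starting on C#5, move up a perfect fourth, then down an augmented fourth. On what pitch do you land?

C5

Up a perfect fourth from C#5: F#5 (5 semitones up).
F#5 down an augmented fourth → C5 (6 semitones).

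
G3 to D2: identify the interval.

perfect eleventh

Descending from G3 to D2 is the same interval as ascending D2 to G3.
D to G spans four letter names (D-E-F-G), plus an octave: an eleventh.
The perfect eleventh spans 17 semitones, and D2 to G3 is exactly 17 semitones — so this is a perfect eleventh.
(Equivalently, a compound perfect fourth: a perfect fourth plus an octave.)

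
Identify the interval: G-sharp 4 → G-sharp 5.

G to G is the same letter name, plus an octave: an octave.
G#4 to G#5 is 12 semitones, matching the perfect octave exactly, so the quality is perfect.

P8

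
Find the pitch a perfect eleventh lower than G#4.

The eleventh's letter: G down four letter names plus an octave → D.
A perfect eleventh is 17 semitones; 17 semitones down from G#4 gives D#3.

D#3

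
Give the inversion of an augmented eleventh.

diminished 5th

First reduce the compound augmented eleventh to its simple form, an augmented fourth.
The rule of nine gives the new number: 9 − 4 = 5, so a fourth becomes a fifth.
The quality also flips — augmented becomes diminished — giving a diminished fifth.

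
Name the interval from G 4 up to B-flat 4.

m3

G to B spans three letter names (G-A-B), so the interval is some kind of third.
A major third would be 4 semitones, but G4 to Bb4 is 3 — one semitone narrower, making it a minor third.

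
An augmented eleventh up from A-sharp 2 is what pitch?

Four letters up from A (plus an octave) reaches D.
An augmented eleventh spans 18 semitones, so from A#2 the target pitch is D##4.

D-double-sharp 4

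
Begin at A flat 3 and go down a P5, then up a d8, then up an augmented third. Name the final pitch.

A perfect fifth down from Ab3 is Db3.
Up a diminished octave from Db3: Dbb4 (11 semitones up).
Dbb4 up an augmented third → F4 (5 semitones).

F 4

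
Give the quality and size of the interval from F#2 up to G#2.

F to G spans two letter names (F-G): a second.
Counting semitones, F#2→G#2 is 2, which is the major second.

M2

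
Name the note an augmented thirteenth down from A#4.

C3

The thirteenth's letter: A down six letter names plus an octave → C.
An augmented thirteenth spans 22 semitones, so from A#4 the target pitch is C3.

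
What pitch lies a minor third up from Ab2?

Cb3

Counting three letter names up from A lands on C.
A minor third is 3 semitones; 3 semitones up from Ab2 gives Cb3.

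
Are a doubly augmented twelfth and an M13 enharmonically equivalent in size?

Yes

A doubly augmented twelfth spans 21 semitones, and a major thirteenth also spans 21 semitones — they're enharmonic.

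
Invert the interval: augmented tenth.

First reduce the compound augmented tenth to its simple form, an augmented third.
Inverted interval numbers add to nine, so a third pairs with a sixth (3 + 6 = 9).
Quality inverts too: augmented becomes diminished. That makes the inversion a diminished sixth.

diminished 6th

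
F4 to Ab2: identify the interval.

Descending from F4 to Ab2 is the same interval as ascending Ab2 to F4.
A to F spans six letter names (A-B-C-D-E-F), plus an octave, so the interval is some kind of thirteenth.
The major thirteenth spans 21 semitones, and Ab2 to F4 is exactly 21 semitones — so this is a major thirteenth.
(Equivalently, a compound major sixth: a major sixth plus an octave.)

major 13th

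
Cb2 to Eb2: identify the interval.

major third

C to E spans three letter names (C-D-E) — that makes it a third of some quality.
The major third spans 4 semitones, and Cb2 to Eb2 is exactly 4 semitones — so this is a major third.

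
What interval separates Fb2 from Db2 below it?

Descending from Fb2 to Db2 is the same interval as ascending Db2 to Fb2.
D to F spans three letter names (D-E-F) — that makes it a third of some quality.
Db2 to Fb2 is 3 semitones, a half step short of the major third (4), so this is minor.

minor third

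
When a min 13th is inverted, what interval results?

major third

First reduce the compound minor thirteenth to its simple form, a minor sixth.
Interval numbers invert to sum to nine: 6 + 3 = 9, so a sixth inverts to a third.
The quality also flips — minor becomes major — giving a major third.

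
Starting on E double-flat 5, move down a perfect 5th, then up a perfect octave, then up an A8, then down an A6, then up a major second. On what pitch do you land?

Ebb5 down a perfect fifth → Abb4 (7 semitones).
Abb4 up a perfect octave → Abb5 (12 semitones).
Up an augmented octave from Abb5: Ab6 (13 semitones up).
Ab6 down an augmented sixth → Cbb6 (10 semitones).
Cbb6 up a major second → Dbb6 (2 semitones).

D double-flat 6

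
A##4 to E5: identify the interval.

A to E spans five letter names (A-B-C-D-E): a fifth.
A##4 to E5 spans 5 semitones — two semitones narrower than the perfect fifth (7) — giving a doubly diminished fifth.

doubly diminished 5th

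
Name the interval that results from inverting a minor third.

Interval numbers invert to sum to nine: 3 + 6 = 9, so a third inverts to a sixth.
The quality also flips — minor becomes major — giving a major sixth.

major 6th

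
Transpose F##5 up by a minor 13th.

Counting six letter names plus an octave up from F lands on D.
A minor thirteenth is 20 semitones; 20 semitones up from F##5 gives D#7.

D#7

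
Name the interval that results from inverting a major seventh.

m2

Interval numbers invert to sum to nine: 7 + 2 = 9, so a seventh inverts to a second.
And major becomes minor under inversion, so we get a minor second.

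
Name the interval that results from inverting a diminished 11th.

First reduce the compound diminished eleventh to its simple form, a diminished fourth.
Interval numbers invert to sum to nine: 4 + 5 = 9, so a fourth inverts to a fifth.
Quality inverts too: diminished becomes augmented. That makes the inversion an augmented fifth.

A5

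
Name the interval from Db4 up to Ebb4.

minor second

D to E spans two letter names (D-E), so the interval is some kind of second.
Db4 to Ebb4 is 1 semitone, a half step short of the major second (2), so this is minor.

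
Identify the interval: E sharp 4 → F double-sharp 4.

major second

E to F spans two letter names (E-F), so the interval is some kind of second.
E#4 to F##4 is 2 semitones, matching the major second exactly, so the quality is major.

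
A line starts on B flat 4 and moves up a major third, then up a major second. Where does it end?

A major third up from Bb4 is D5.
D5 up a major second → E5 (2 semitones).

E 5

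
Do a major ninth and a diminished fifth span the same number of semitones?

No

14 semitones (major ninth) vs 6 semitones (diminished fifth): not equal.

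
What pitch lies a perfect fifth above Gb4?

The fifth takes the letter from G up to D.
A perfect fifth spans 7 semitones, so from Gb4 the target pitch is Db5.

Db5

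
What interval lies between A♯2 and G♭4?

A to G spans seven letter names (A-B-C-D-E-F-G), plus an octave — that makes it a fourteenth of some quality.
A major fourteenth would be 23 semitones; A#2 to Gb4 is 20, three semitones narrower, so the interval is doubly diminished.
(Equivalently, a compound doubly diminished seventh: a doubly diminished seventh plus an octave.)

doubly diminished fourteenth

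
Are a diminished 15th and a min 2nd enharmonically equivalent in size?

A diminished fifteenth is 23 semitones but a minor second is 1 semitone — different sizes.

No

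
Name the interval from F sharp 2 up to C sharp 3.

perfect fifth

F to C spans five letter names (F-G-A-B-C): a fifth.
Counting semitones, F#2→C#3 is 7, which is the perfect fifth.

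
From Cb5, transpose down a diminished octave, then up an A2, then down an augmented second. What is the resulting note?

C4

Cb5 down a diminished octave → C4 (11 semitones).
An augmented second up from C4 is D#4.
An augmented second down from D#4 is C4.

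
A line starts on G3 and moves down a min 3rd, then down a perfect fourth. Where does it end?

B2

A minor third down from G3 is E3.
Down a perfect fourth from E3: B2 (5 semitones down).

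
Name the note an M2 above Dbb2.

Counting two letter names up from D lands on E.
Moving 2 semitones up from Dbb2 (the size of a major second) reaches Ebb2.

Ebb2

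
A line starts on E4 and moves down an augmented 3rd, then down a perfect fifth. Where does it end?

Fb3

Down an augmented third from E4: Cb4 (5 semitones down).
Cb4 down a perfect fifth → Fb3 (7 semitones).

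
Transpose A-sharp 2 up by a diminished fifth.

Five letter names up from A: E.
A diminished fifth spans 6 semitones, so from A#2 the target pitch is E3.

E 3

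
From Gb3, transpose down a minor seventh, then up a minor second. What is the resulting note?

Down a minor seventh from Gb3: Ab2 (10 semitones down).
Up a minor second from Ab2: Bbb2 (1 semitone up).

Bbb2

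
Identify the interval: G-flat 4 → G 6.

A15

G to G is the same letter name, plus 2 octaves: a fifteenth.
A perfect fifteenth would be 24 semitones; Gb4 to G6 is 25, one semitone wider, so the interval is augmented.
(Equivalently, a compound augmented octave: an augmented octave plus an octave.)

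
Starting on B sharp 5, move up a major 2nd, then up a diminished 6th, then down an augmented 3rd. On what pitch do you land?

Up a major second from B#5: C##6 (2 semitones up).
A diminished sixth up from C##6 is A6.
A6 down an augmented third → Fb6 (5 semitones).

F flat 6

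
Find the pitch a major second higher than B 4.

Counting two letter names up from B lands on C.
A major second is 2 semitones; 2 semitones up from B4 gives C#5.

C-sharp 5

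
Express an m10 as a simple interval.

minor third

Subtracting seven from the interval number removes an octave: 10 − 7 = 3.
Quality carries through unchanged, so the simple form is a minor third.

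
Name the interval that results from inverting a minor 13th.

major 3rd

First reduce the compound minor thirteenth to its simple form, a minor sixth.
The rule of nine gives the new number: 9 − 6 = 3, so a sixth becomes a third.
And minor becomes major under inversion, so we get a major third.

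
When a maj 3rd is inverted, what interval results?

m6

Interval numbers invert to sum to nine: 3 + 6 = 9, so a third inverts to a sixth.
And major becomes minor under inversion, so we get a minor sixth.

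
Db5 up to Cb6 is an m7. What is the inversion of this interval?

major second

Interval numbers invert to sum to nine: 7 + 2 = 9, so a seventh inverts to a second.
And minor becomes major under inversion, so we get a major second.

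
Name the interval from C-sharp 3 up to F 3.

diminished 4th

C to F spans four letter names (C-D-E-F): a fourth.
The perfect fourth is 5 semitones; here we have 4, one semitone narrower: diminished.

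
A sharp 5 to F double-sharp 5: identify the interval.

minor third

Descending from A#5 to F##5 is the same interval as ascending F##5 to A#5.
F to A spans three letter names (F-G-A) — that makes it a third of some quality.
At 3 semitones, F##5→A#5 falls one short of a major third: minor.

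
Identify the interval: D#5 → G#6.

D to G spans four letter names (D-E-F-G), plus an octave — that makes it an eleventh of some quality.
Counting semitones, D#5→G#6 is 17, which is the perfect eleventh.
(Equivalently, a compound perfect fourth: a perfect fourth plus an octave.)

perfect eleventh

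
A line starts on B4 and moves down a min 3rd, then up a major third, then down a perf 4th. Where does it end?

F##4

B4 down a minor third → G#4 (3 semitones).
G#4 up a major third → B#4 (4 semitones).
Down a perfect fourth from B#4: F##4 (5 semitones down).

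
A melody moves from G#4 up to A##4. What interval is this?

G to A spans two letter names (G-A) — that makes it a second of some quality.
G#4 to A##4 spans 3 semitones — one semitone wider than the major second (2) — giving an augmented second.

augmented second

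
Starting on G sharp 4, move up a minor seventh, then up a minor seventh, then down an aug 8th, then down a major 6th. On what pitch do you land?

A minor seventh up from G#4 is F#5.
Up a minor seventh from F#5: E6 (10 semitones up).
Down an augmented octave from E6: Eb5 (13 semitones down).
Down a major sixth from Eb5: Gb4 (9 semitones down).

G flat 4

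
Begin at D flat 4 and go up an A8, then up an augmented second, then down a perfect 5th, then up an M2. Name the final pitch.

B sharp 4

Up an augmented octave from Db4: D5 (13 semitones up).
An augmented second up from D5 is E#5.
A perfect fifth down from E#5 is A#4.
Up a major second from A#4: B#4 (2 semitones up).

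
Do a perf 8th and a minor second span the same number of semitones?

A perfect octave is 12 semitones but a minor second is 1 semitone — different sizes.

No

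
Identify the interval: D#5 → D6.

D to D is the same letter name, plus an octave, so the interval is some kind of octave.
A perfect octave would be 12 semitones; D#5 to D6 is 11, one semitone narrower, so the interval is diminished.

d8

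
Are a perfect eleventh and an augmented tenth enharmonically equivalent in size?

Both span 17 semitones: a perfect eleventh and an augmented tenth are the same chromatic distance.

Yes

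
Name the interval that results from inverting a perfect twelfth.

First reduce the compound perfect twelfth to its simple form, a perfect fifth.
The rule of nine gives the new number: 9 − 5 = 4, so a fifth becomes a fourth.
The quality also flips — perfect stays perfect — giving a perfect fourth.

perfect fourth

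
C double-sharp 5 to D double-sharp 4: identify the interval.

minor seventh

Descending from C##5 to D##4 is the same interval as ascending D##4 to C##5.
D to C spans seven letter names (D-E-F-G-A-B-C), so the interval is some kind of seventh.
D##4 to C##5 is 10 semitones, a half step short of the major seventh (11), so this is minor.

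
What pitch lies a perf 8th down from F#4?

F#3

An octave keeps the letter name F, an octave down from F.
A perfect octave is 12 semitones; 12 semitones down from F#4 gives F#3.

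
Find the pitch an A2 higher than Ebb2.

Counting two letter names up from E lands on F.
An augmented second is 3 semitones; 3 semitones up from Ebb2 gives F2.

F2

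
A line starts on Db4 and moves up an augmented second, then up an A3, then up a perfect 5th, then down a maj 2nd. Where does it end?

C##5

Up an augmented second from Db4: E4 (3 semitones up).
An augmented third up from E4 is G##4.
G##4 up a perfect fifth → D##5 (7 semitones).
A major second down from D##5 is C##5.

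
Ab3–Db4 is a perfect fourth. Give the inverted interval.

Interval numbers invert to sum to nine: 4 + 5 = 9, so a fourth inverts to a fifth.
The quality also flips — perfect stays perfect — giving a perfect fifth.

perfect 5th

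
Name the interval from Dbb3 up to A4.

doubly augmented twelfth

D to A spans five letter names (D-E-F-G-A), plus an octave, so the interval is some kind of twelfth.
The perfect twelfth is 19 semitones; here we have 21, two semitones wider: doubly augmented.
(Equivalently, a compound doubly augmented fifth: a doubly augmented fifth plus an octave.)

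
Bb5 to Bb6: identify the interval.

P8

B to B is the same letter name, plus an octave, so the interval is some kind of octave.
Counting semitones, Bb5→Bb6 is 12, which is the perfect octave.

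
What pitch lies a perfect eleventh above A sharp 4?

Four letters up from A (plus an octave) reaches D.
A perfect eleventh spans 17 semitones, so from A#4 the target pitch is D#6.

D sharp 6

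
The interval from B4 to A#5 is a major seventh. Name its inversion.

minor second

The rule of nine gives the new number: 9 − 7 = 2, so a seventh becomes a second.
The quality also flips — major becomes minor — giving a minor second.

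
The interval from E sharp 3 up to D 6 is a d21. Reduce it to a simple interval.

diminished seventh

Each octave removed subtracts seven from the number: 21 − 14 = 7.
That makes a diminished twenty-first a compound diminished seventh — 2 octaves plus a diminished seventh.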